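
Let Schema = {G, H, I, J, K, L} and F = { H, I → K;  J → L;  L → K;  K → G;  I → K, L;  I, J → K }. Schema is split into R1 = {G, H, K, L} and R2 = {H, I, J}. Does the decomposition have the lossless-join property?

Common attributes: R1 ∩ R2 = {H}.
No dependency enlarges {H}, so (H)⁺ = {H}.
The closure contains neither all of R1 = {G, H, K, L} nor all of R2 = {H, I, J}, so the common attributes are not a superkey of either fragment. The join is lossy.

No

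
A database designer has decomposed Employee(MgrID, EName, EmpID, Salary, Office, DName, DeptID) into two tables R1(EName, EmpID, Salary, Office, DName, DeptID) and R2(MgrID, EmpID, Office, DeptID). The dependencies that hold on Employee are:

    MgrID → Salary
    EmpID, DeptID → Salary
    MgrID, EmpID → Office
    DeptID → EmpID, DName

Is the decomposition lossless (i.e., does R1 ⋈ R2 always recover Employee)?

Common attributes: R1 ∩ R2 = {EmpID, Office, DeptID}.
Closure of {EmpID, Office, DeptID}: EmpID, DeptID → Salary applies, adding Salary; DeptID → EmpID, DName applies, adding DName. So (EmpID, Office, DeptID)⁺ = {EmpID, Salary, Office, DName, DeptID}.
The closure contains neither all of R1 = {EName, EmpID, Salary, Office, DName, DeptID} nor all of R2 = {MgrID, EmpID, Office, DeptID}, so the common attributes are not a superkey of either fragment. The join is lossy.

No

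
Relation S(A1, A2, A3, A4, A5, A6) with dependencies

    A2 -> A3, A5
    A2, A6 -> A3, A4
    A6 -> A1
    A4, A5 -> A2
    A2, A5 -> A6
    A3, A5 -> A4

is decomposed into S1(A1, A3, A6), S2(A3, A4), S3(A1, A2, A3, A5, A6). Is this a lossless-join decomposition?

Chase test. Columns are A1, A2, A3, A4, A5, A6; row i has aⱼ where attribute j ∈ Si, else bᵢⱼ.
Initial tableau (one row per fragment):
  row 1: a1 b12 a3 b14 b15 a6
  row 2: b21 b22 a3 a4 b25 b26
  row 3: a1 a2 a3 b34 a5 a6
No row becomes fully distinguished — the join is lossy.

No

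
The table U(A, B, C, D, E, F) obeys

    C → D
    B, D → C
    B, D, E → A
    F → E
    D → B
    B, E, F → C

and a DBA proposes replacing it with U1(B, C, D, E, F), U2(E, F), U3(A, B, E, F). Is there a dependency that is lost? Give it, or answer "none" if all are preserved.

Check B, D, E → A: no single fragment contains all of {A, B, D, E}, and the restricted closure of {B, D, E} across the fragments never reaches {A}.
C → D is preserved.
B, D → C is preserved.
F → E is preserved.
D → B is preserved.
B, E, F → C is preserved.

B, D, E → A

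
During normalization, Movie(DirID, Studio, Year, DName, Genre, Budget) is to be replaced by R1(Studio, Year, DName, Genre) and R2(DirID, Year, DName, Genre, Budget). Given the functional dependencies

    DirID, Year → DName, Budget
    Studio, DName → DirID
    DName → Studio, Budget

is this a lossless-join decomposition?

Common attributes: R1 ∩ R2 = {Year, DName, Genre}.
Closure of {Year, DName, Genre}: DName → Studio, Budget applies, adding Studio, Budget; Studio, DName → DirID applies, adding DirID. So (Year, DName, Genre)⁺ = {DirID, Studio, Year, DName, Genre, Budget}.
This closure contains every attribute of R1, so R1 ∩ R2 → R1. The join is lossless.

Yes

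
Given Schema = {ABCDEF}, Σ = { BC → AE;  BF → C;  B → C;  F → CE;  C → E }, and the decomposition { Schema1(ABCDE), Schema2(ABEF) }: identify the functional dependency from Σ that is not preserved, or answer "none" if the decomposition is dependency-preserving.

F → CE

Check F → CE: no single fragment contains all of {CEF}, and the restricted closure of {F} across the fragments never reaches {CE}.
BC → AE is preserved.
BF → C is preserved.
B → C is preserved.
C → E is preserved.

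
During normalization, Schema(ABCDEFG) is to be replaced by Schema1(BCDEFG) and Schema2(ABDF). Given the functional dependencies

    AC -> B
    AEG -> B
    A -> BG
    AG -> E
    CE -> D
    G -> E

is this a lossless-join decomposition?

Common attributes: Schema1 ∩ Schema2 = {BDF}.
No dependency enlarges {BDF}, so (BDF)⁺ = {BDF}.
The closure contains neither all of Schema1 = {BCDEFG} nor all of Schema2 = {ABDF}, so the common attributes are not a superkey of either fragment. The join is lossy.

No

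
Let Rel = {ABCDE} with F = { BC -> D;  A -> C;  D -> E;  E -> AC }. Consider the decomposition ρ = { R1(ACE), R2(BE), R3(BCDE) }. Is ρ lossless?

Yes

Chase test. Columns are ABCDE; row i has aⱼ where attribute j ∈ Ri, else bᵢⱼ.
Initial tableau (one row per fragment):
  row 1: a1 b12 a3 b14 a5
  row 2: b21 a2 b23 b24 a5
  row 3: b31 a2 a3 a4 a5
Rows 1 and 2 agree on E; apply E→AC and equate their AC entries.
Rows 1 and 3 agree on E; apply E→AC and equate their AC entries.
Rows 2 and 3 agree on BC; apply BC→D and equate their D entries.
Row 2 is now all distinguished symbols — the join is lossless.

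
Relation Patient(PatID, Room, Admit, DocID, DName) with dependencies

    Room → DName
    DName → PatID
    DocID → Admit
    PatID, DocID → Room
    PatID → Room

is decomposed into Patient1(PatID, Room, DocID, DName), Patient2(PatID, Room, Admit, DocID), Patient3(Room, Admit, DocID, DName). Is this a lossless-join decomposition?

Chase test. Columns are PatID, Room, Admit, DocID, DName; row i has aⱼ where attribute j ∈ Patienti, else bᵢⱼ.
Initial tableau (one row per fragment):
  row 1: a1 a2 b13 a4 a5
  row 2: a1 a2 a3 a4 b25
  row 3: b31 a2 a3 a4 a5
Rows 1 and 2 agree on Room; apply Room→DName and equate their DName entries.
Rows 1 and 3 agree on DName; apply DName→PatID and equate their PatID entries.
Rows 1 and 2 agree on DocID; apply DocID→Admit and equate their Admit entries.
Row 1 is now all distinguished symbols — the join is lossless.

Yes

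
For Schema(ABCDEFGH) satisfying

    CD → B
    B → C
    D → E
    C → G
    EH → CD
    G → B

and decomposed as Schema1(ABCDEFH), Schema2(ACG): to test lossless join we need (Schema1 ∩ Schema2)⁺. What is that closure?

Schema1 ∩ Schema2 = {AC}.
C → G applies, adding G
G → B applies, adding B
Closure: {ABCG}.

ABCG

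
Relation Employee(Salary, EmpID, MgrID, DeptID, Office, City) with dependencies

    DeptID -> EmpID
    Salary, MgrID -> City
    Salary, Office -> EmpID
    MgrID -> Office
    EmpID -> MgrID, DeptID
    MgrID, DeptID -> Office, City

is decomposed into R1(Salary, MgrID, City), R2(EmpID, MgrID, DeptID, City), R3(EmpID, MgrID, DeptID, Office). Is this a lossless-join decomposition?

Chase test. Columns are Salary, EmpID, MgrID, DeptID, Office, City; row i has aⱼ where attribute j ∈ Ri, else bᵢⱼ.
Initial tableau (one row per fragment):
  row 1: a1 b12 a3 b14 b15 a6
  row 2: b21 a2 a3 a4 b25 a6
  row 3: b31 a2 a3 a4 a5 b36
Rows 1 and 2 agree on MgrID; apply MgrID→Office and equate their Office entries.
Rows 1 and 3 agree on MgrID; apply MgrID→Office and equate their Office entries.
Rows 2 and 3 agree on MgrID, DeptID; apply MgrID, DeptID→Office, City and equate their Office, City entries.
No row becomes fully distinguished — the join is lossy.

No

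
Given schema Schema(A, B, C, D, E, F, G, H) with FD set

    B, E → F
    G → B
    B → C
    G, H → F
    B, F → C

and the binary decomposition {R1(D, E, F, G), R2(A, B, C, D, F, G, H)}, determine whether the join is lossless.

No

Common attributes: R1 ∩ R2 = {D, F, G}.
Closure of {D, F, G}: G → B applies, adding B; B → C applies, adding C. So (D, F, G)⁺ = {B, C, D, F, G}.
The closure contains neither all of R1 = {D, E, F, G} nor all of R2 = {A, B, C, D, F, G, H}, so the common attributes are not a superkey of either fragment. The join is lossy.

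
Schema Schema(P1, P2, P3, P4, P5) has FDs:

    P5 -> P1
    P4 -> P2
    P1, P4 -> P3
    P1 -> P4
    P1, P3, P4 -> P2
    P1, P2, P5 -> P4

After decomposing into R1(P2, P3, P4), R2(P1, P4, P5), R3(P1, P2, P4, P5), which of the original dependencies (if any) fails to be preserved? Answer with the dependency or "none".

Check P1, P4 → P3: no single fragment contains all of {P1, P3, P4}, and the restricted closure of {P1, P4} across the fragments never reaches {P3}.
P5 → P1 is preserved.
P4 → P2 is preserved.
P1 → P4 is preserved.
P1, P3, P4 → P2 is preserved.
P1, P2, P5 → P4 is preserved.

P1, P4 -> P3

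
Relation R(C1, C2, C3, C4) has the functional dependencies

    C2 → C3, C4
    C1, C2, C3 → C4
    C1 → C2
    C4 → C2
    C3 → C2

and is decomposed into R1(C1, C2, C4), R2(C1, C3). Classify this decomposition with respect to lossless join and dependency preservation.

lossless but not dependency-preserving

Lossless test: (C1)⁺ = {C1, C2, C3, C4}, which contains all of one fragment — lossless.
Dependency preservation: the restricted closure of {C2} across the fragments never reaches {C3, C4}, so C2 → C3, C4 cannot be enforced without a join — not preserved.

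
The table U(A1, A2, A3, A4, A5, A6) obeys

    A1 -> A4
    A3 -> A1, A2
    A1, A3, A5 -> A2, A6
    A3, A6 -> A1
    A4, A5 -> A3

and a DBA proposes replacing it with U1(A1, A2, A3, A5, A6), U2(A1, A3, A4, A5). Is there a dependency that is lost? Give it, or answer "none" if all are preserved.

none

A1 → A4 lies within U2.
A3 → A1, A2 lies within U1.
A1, A3, A5 → A2, A6 lies within U1.
A3, A6 → A1 lies within U1.
A4, A5 → A3 lies within U2.
Every dependency is enforceable on the fragments, so the decomposition is dependency-preserving.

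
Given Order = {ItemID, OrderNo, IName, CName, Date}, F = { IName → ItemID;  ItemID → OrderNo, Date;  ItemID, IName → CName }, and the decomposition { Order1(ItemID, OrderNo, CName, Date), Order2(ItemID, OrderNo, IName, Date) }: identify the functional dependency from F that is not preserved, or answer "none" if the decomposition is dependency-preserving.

Check ItemID, IName → CName: no single fragment contains all of {ItemID, IName, CName}, and the restricted closure of {ItemID, IName} across the fragments never reaches {CName}.
IName → ItemID is preserved.
ItemID → OrderNo, Date is preserved.

ItemID, IName → CName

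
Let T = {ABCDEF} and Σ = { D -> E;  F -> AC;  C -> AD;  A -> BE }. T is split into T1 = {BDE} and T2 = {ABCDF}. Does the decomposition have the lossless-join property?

Common attributes: T1 ∩ T2 = {BD}.
Closure of {BD}: D → E applies, adding E. So (BD)⁺ = {BDE}.
This closure contains every attribute of T1, so T1 ∩ T2 → T1. The join is lossless.

Yes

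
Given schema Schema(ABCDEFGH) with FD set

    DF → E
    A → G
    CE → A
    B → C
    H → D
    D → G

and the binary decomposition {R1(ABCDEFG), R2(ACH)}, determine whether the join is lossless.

No

Common attributes: R1 ∩ R2 = {AC}.
Closure of {AC}: A → G applies, adding G. So (AC)⁺ = {ACG}.
The closure contains neither all of R1 = {ABCDEFG} nor all of R2 = {ACH}, so the common attributes are not a superkey of either fragment. The join is lossy.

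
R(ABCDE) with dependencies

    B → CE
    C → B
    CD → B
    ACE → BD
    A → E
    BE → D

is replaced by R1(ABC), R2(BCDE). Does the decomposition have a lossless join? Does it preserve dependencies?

Lossless test: (BC)⁺ = {BCDE}, which contains all of one fragment — lossless.
Dependency preservation: the restricted closure of {A} across the fragments never reaches {E}, so A → E cannot be enforced without a join — not preserved.

lossless but not dependency-preserving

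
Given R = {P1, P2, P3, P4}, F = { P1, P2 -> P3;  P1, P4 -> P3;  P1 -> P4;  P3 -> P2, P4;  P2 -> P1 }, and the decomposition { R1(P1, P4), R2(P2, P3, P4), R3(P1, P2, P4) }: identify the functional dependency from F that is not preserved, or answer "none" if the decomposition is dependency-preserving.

none

P1, P2 → P3: restricted closure across fragments reaches P3.
P1, P4 → P3: restricted closure across fragments reaches P3.
P1 → P4 lies within R1.
P3 → P2, P4 lies within R2.
P2 → P1 lies within R3.
Every dependency is enforceable on the fragments, so the decomposition is dependency-preserving.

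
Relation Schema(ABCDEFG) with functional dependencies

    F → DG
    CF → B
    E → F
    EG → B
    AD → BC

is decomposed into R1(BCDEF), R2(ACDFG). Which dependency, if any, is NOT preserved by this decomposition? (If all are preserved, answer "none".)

AD → BC

Check AD → BC: no single fragment contains all of {ABCD}, and the restricted closure of {AD} across the fragments never reaches {BC}.
F → DG is preserved.
CF → B is preserved.
E → F is preserved.
EG → B is preserved.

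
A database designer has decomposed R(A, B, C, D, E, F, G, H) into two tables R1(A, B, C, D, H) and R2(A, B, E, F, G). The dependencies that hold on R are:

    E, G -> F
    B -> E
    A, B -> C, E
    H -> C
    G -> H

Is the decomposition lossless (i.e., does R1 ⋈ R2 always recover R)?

No

Common attributes: R1 ∩ R2 = {A, B}.
Closure of {A, B}: B → E applies, adding E; A, B → C, E applies, adding C. So (A, B)⁺ = {A, B, C, E}.
The closure contains neither all of R1 = {A, B, C, D, H} nor all of R2 = {A, B, E, F, G}, so the common attributes are not a superkey of either fragment. The join is lossy.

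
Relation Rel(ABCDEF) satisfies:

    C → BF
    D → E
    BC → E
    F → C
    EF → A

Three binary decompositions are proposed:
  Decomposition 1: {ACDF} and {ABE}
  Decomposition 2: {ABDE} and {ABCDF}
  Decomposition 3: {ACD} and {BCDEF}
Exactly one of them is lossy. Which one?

Decomposition 1: common = {A}, closure = {A} → lossy.
Decomposition 2: common = {ABD}, closure = {ABDE} → lossless.
Decomposition 3: common = {CD}, closure = {ABCDEF} → lossless.

Decomposition 1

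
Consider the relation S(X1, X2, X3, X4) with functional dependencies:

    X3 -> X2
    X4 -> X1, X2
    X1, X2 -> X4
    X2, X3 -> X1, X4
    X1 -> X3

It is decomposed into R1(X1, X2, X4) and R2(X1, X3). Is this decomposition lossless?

Yes

Common attributes: R1 ∩ R2 = {X1}.
Closure of {X1}: X1 → X3 applies, adding X3; X3 → X2 applies, adding X2; X1, X2 → X4 applies, adding X4. So (X1)⁺ = {X1, X2, X3, X4}.
This closure contains every attribute of R1, so R1 ∩ R2 → R1. The join is lossless.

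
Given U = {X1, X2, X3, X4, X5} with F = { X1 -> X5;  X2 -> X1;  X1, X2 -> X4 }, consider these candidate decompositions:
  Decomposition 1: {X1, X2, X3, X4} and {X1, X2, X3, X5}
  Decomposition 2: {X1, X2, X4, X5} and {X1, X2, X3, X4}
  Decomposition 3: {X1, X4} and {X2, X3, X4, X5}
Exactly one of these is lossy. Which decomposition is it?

Decomposition 1: common = {X1, X2, X3}, closure = {X1, X2, X3, X4, X5} → lossless.
Decomposition 2: common = {X1, X2, X4}, closure = {X1, X2, X4, X5} → lossless.
Decomposition 3: common = {X4}, closure = {X4} → lossy.

Decomposition 3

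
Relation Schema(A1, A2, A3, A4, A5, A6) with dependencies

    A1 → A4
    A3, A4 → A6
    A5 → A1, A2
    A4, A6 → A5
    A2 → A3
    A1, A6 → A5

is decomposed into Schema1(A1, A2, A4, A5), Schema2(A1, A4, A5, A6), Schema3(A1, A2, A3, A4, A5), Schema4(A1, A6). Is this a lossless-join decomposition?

Yes

Chase test. Columns are A1, A2, A3, A4, A5, A6; row i has aⱼ where attribute j ∈ Schemai, else bᵢⱼ.
Initial tableau (one row per fragment):
  row 1: a1 a2 b13 a4 a5 b16
  row 2: a1 b22 b23 a4 a5 a6
  row 3: a1 a2 a3 a4 a5 b36
  row 4: a1 b42 b43 b44 b45 a6
Rows 1 and 4 agree on A1; apply A1→A4 and equate their A4 entries.
Rows 1 and 2 agree on A5; apply A5→A1, A2 and equate their A1, A2 entries.
Rows 2 and 4 agree on A4, A6; apply A4, A6→A5 and equate their A5 entries.
Rows 1 and 2 agree on A2; apply A2→A3 and equate their A3 entries.
Rows 1 and 3 agree on A2; apply A2→A3 and equate their A3 entries.
Rows 1 and 2 agree on A3, A4; apply A3, A4→A6 and equate their A6 entries.
Rows 1 and 3 agree on A3, A4; apply A3, A4→A6 and equate their A6 entries.
Rows 1 and 4 agree on A5; apply A5→A1, A2 and equate their A1, A2 entries.
Rows 1 and 4 agree on A2; apply A2→A3 and equate their A3 entries.
Row 1 is now all distinguished symbols — the join is lossless.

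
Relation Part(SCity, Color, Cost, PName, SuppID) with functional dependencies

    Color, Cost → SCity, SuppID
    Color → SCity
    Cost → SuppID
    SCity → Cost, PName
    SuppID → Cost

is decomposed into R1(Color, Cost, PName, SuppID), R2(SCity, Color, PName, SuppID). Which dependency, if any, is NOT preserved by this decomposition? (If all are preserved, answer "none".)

none

Color, Cost → SCity, SuppID: restricted closure across fragments reaches SCity, SuppID.
Color → SCity lies within R2.
Cost → SuppID lies within R1.
SCity → Cost, PName: restricted closure across fragments reaches Cost, PName.
SuppID → Cost lies within R1.
Every dependency is enforceable on the fragments, so the decomposition is dependency-preserving.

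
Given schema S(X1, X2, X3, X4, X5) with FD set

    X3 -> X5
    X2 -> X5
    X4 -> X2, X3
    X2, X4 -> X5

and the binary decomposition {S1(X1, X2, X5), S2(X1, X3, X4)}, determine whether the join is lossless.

No

Common attributes: S1 ∩ S2 = {X1}.
No dependency enlarges {X1}, so (X1)⁺ = {X1}.
The closure contains neither all of S1 = {X1, X2, X5} nor all of S2 = {X1, X3, X4}, so the common attributes are not a superkey of either fragment. The join is lossy.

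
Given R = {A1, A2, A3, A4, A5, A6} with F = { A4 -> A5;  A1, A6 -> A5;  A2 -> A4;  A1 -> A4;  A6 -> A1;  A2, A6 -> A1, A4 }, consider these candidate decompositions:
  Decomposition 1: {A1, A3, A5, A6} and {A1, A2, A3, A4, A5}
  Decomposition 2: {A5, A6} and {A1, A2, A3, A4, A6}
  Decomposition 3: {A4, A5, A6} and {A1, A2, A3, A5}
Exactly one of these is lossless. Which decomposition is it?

Decomposition 1: common = {A1, A3, A5}, closure = {A1, A3, A4, A5} → lossy.
Decomposition 2: common = {A6}, closure = {A1, A4, A5, A6} → lossless.
Decomposition 3: common = {A5}, closure = {A5} → lossy.

Decomposition 2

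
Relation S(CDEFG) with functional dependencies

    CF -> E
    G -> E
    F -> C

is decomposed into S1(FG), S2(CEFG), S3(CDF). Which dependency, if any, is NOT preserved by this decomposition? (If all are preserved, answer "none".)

none

CF → E lies within S2.
G → E lies within S2.
F → C lies within S2.
Every dependency is enforceable on the fragments, so the decomposition is dependency-preserving.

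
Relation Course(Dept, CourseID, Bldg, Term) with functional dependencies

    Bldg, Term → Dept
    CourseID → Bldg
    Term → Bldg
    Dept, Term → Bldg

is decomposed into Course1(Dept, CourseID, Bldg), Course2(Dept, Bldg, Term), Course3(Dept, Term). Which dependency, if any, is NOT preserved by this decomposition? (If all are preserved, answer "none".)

Bldg, Term → Dept lies within Course2.
CourseID → Bldg lies within Course1.
Term → Bldg lies within Course2.
Dept, Term → Bldg lies within Course2.
Every dependency is enforceable on the fragments, so the decomposition is dependency-preserving.

none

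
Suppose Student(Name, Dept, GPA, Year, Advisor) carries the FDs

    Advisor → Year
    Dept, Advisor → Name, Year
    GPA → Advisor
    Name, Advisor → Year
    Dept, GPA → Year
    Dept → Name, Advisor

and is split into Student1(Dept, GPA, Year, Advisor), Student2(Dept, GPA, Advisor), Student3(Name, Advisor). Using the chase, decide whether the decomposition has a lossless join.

No

Chase test. Columns are Name, Dept, GPA, Year, Advisor; row i has aⱼ where attribute j ∈ Studenti, else bᵢⱼ.
Initial tableau (one row per fragment):
  row 1: b11 a2 a3 a4 a5
  row 2: b21 a2 a3 b24 a5
  row 3: a1 b32 b33 b34 a5
Rows 1 and 2 agree on Advisor; apply Advisor→Year and equate their Year entries.
Rows 1 and 3 agree on Advisor; apply Advisor→Year and equate their Year entries.
Rows 1 and 2 agree on Dept, Advisor; apply Dept, Advisor→Name, Year and equate their Name, Year entries.
No row becomes fully distinguished — the join is lossy.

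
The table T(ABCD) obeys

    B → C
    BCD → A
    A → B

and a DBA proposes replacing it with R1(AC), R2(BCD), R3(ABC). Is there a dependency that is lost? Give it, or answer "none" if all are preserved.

Check BCD → A: no single fragment contains all of {ABCD}, and the restricted closure of {BCD} across the fragments never reaches {A}.
B → C is preserved.
A → B is preserved.

BCD → A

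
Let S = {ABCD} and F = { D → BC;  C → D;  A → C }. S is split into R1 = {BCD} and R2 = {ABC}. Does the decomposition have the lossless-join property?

Common attributes: R1 ∩ R2 = {BC}.
Closure of {BC}: C → D applies, adding D. So (BC)⁺ = {BCD}.
This closure contains every attribute of R1, so R1 ∩ R2 → R1. The join is lossless.

Yes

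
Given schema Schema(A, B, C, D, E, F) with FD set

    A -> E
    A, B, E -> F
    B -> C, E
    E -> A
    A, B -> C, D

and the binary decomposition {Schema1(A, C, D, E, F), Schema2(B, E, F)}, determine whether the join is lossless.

Common attributes: Schema1 ∩ Schema2 = {E, F}.
Closure of {E, F}: E → A applies, adding A. So (E, F)⁺ = {A, E, F}.
The closure contains neither all of Schema1 = {A, C, D, E, F} nor all of Schema2 = {B, E, F}, so the common attributes are not a superkey of either fragment. The join is lossy.

No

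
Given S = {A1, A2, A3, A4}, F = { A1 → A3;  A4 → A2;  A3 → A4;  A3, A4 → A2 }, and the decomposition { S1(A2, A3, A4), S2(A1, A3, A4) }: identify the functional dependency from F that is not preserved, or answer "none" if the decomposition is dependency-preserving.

none

A1 → A3 lies within S2.
A4 → A2 lies within S1.
A3 → A4 lies within S1.
A3, A4 → A2 lies within S1.
Every dependency is enforceable on the fragments, so the decomposition is dependency-preserving.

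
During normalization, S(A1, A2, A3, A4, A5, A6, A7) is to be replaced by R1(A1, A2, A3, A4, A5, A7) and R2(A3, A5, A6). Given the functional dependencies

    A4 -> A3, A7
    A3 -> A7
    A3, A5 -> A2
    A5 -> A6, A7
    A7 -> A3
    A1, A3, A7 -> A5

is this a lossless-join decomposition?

Yes

Common attributes: R1 ∩ R2 = {A3, A5}.
Closure of {A3, A5}: A3 → A7 applies, adding A7; A3, A5 → A2 applies, adding A2; A5 → A6, A7 applies, adding A6. So (A3, A5)⁺ = {A2, A3, A5, A6, A7}.
This closure contains every attribute of R2, so R1 ∩ R2 → R2. The join is lossless.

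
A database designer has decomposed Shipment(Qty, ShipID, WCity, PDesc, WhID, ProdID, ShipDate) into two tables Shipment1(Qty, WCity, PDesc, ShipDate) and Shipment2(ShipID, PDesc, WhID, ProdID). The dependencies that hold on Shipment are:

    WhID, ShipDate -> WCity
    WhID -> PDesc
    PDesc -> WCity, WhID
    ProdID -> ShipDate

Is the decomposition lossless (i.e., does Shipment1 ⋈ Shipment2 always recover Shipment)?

No

Common attributes: Shipment1 ∩ Shipment2 = {PDesc}.
Closure of {PDesc}: PDesc → WCity, WhID applies, adding WCity, WhID. So (PDesc)⁺ = {WCity, PDesc, WhID}.
The closure contains neither all of Shipment1 = {Qty, WCity, PDesc, ShipDate} nor all of Shipment2 = {ShipID, PDesc, WhID, ProdID}, so the common attributes are not a superkey of either fragment. The join is lossy.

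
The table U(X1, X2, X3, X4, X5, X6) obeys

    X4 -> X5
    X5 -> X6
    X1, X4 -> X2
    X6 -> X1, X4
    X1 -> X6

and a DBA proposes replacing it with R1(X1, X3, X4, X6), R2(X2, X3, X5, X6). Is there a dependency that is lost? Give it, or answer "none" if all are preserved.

X4 → X5: restricted closure across fragments reaches X5.
X5 → X6 lies within R2.
X1, X4 → X2: restricted closure across fragments reaches X2.
X6 → X1, X4 lies within R1.
X1 → X6 lies within R1.
Every dependency is enforceable on the fragments, so the decomposition is dependency-preserving.

none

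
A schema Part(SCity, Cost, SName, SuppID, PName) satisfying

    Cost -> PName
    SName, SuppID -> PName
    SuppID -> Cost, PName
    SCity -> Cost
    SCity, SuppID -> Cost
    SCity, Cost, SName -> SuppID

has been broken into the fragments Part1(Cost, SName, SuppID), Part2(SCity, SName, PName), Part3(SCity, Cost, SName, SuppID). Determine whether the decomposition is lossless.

Chase test. Columns are SCity, Cost, SName, SuppID, PName; row i has aⱼ where attribute j ∈ Parti, else bᵢⱼ.
Initial tableau (one row per fragment):
  row 1: b11 a2 a3 a4 b15
  row 2: a1 b22 a3 b24 a5
  row 3: a1 a2 a3 a4 b35
Rows 1 and 3 agree on Cost; apply Cost→PName and equate their PName entries.
Rows 2 and 3 agree on SCity; apply SCity→Cost and equate their Cost entries.
Rows 2 and 3 agree on SCity, Cost, SName; apply SCity, Cost, SName→SuppID and equate their SuppID entries.
Rows 1 and 2 agree on Cost; apply Cost→PName and equate their PName entries.
Row 2 is now all distinguished symbols — the join is lossless.

Yes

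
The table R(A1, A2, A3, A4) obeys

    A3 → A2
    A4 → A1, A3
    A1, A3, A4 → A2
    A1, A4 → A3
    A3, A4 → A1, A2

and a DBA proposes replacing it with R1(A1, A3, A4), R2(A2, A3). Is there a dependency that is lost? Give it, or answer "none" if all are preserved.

A3 → A2 lies within R2.
A4 → A1, A3 lies within R1.
A1, A3, A4 → A2: restricted closure across fragments reaches A2.
A1, A4 → A3 lies within R1.
A3, A4 → A1, A2: restricted closure across fragments reaches A1, A2.
Every dependency is enforceable on the fragments, so the decomposition is dependency-preserving.

none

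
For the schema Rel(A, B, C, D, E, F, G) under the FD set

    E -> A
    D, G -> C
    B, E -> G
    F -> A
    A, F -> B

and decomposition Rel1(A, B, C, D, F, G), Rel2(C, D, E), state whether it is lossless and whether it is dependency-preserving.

Lossless test: (C, D)⁺ = {C, D}, which is a superkey of neither fragment — lossy.
Dependency preservation: the restricted closure of {E} across the fragments never reaches {A}, so E → A cannot be enforced without a join — not preserved.

lossy and not dependency-preserving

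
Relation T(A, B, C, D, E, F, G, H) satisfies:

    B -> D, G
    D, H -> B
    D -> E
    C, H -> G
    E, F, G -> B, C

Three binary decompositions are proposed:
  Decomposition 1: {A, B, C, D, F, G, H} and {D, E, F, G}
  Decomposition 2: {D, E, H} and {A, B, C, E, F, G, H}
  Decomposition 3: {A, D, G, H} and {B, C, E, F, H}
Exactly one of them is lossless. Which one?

Decomposition 1

Decomposition 1: common = {D, F, G}, closure = {B, C, D, E, F, G} → lossless.
Decomposition 2: common = {E, H}, closure = {E, H} → lossy.
Decomposition 3: common = {H}, closure = {H} → lossy.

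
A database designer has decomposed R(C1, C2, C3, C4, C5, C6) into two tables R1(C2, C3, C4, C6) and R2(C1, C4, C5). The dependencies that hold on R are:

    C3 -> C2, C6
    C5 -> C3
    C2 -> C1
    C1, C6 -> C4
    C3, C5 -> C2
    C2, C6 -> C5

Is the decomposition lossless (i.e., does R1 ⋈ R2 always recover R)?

No

Common attributes: R1 ∩ R2 = {C4}.
No dependency enlarges {C4}, so (C4)⁺ = {C4}.
The closure contains neither all of R1 = {C2, C3, C4, C6} nor all of R2 = {C1, C4, C5}, so the common attributes are not a superkey of either fragment. The join is lossy.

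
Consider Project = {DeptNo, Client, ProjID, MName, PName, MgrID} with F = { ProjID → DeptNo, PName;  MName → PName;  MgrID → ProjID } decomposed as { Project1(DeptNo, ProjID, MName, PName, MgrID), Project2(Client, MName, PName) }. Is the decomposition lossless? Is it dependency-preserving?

lossy but dependency-preserving

Lossless test: (MName, PName)⁺ = {MName, PName}, which is a superkey of neither fragment — lossy.
Dependency preservation: every FD's attributes lie within a single fragment, so each can be enforced locally — preserved.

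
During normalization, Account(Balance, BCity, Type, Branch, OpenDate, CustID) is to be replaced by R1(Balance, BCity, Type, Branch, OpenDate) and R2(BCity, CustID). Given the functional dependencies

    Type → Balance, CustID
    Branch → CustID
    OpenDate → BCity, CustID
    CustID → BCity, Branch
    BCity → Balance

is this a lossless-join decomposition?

No

Common attributes: R1 ∩ R2 = {BCity}.
Closure of {BCity}: BCity → Balance applies, adding Balance. So (BCity)⁺ = {Balance, BCity}.
The closure contains neither all of R1 = {Balance, BCity, Type, Branch, OpenDate} nor all of R2 = {BCity, CustID}, so the common attributes are not a superkey of either fragment. The join is lossy.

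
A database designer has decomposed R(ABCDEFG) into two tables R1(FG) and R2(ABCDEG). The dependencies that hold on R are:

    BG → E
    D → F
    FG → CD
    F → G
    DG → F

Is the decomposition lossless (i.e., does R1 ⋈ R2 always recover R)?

No

Common attributes: R1 ∩ R2 = {G}.
No dependency enlarges {G}, so (G)⁺ = {G}.
The closure contains neither all of R1 = {FG} nor all of R2 = {ABCDEG}, so the common attributes are not a superkey of either fragment. The join is lossy.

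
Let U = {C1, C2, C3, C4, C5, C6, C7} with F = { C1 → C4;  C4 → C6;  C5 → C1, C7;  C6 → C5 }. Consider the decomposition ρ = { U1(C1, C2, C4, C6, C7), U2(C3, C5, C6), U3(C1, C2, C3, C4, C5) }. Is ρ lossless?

Yes

Chase test. Columns are C1, C2, C3, C4, C5, C6, C7; row i has aⱼ where attribute j ∈ Ui, else bᵢⱼ.
Initial tableau (one row per fragment):
  row 1: a1 a2 b13 a4 b15 a6 a7
  row 2: b21 b22 a3 b24 a5 a6 b27
  row 3: a1 a2 a3 a4 a5 b36 b37
Rows 1 and 3 agree on C4; apply C4→C6 and equate their C6 entries.
Rows 2 and 3 agree on C5; apply C5→C1, C7 and equate their C1, C7 entries.
Rows 1 and 2 agree on C6; apply C6→C5 and equate their C5 entries.
Rows 1 and 2 agree on C1; apply C1→C4 and equate their C4 entries.
Rows 1 and 2 agree on C5; apply C5→C1, C7 and equate their C1, C7 entries.
Row 3 is now all distinguished symbols — the join is lossless.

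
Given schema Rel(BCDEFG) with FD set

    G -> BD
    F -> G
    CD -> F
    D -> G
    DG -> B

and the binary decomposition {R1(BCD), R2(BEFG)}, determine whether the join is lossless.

No

Common attributes: R1 ∩ R2 = {B}.
No dependency enlarges {B}, so (B)⁺ = {B}.
The closure contains neither all of R1 = {BCD} nor all of R2 = {BEFG}, so the common attributes are not a superkey of either fragment. The join is lossy.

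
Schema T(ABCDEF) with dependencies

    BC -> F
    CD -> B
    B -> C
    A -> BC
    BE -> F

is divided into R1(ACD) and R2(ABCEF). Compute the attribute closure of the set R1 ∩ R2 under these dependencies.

R1 ∩ R2 = {AC}.
A → BC applies, adding B
BC → F applies, adding F
Closure: {ABCF}.

ABCF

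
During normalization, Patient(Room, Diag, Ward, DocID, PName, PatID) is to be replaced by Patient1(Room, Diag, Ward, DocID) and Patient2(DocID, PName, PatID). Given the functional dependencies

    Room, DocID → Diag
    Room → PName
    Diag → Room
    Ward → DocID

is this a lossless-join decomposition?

No

Common attributes: Patient1 ∩ Patient2 = {DocID}.
No dependency enlarges {DocID}, so (DocID)⁺ = {DocID}.
The closure contains neither all of Patient1 = {Room, Diag, Ward, DocID} nor all of Patient2 = {DocID, PName, PatID}, so the common attributes are not a superkey of either fragment. The join is lossy.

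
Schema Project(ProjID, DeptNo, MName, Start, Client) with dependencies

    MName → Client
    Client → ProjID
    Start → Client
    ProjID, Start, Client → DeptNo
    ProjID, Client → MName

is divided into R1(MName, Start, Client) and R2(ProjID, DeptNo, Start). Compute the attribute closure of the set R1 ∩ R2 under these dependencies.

ProjID, DeptNo, MName, Start, Client

R1 ∩ R2 = {Start}.
Start → Client applies, adding Client
Client → ProjID applies, adding ProjID
ProjID, Start, Client → DeptNo applies, adding DeptNo
ProjID, Client → MName applies, adding MName
Closure: {ProjID, DeptNo, MName, Start, Client}.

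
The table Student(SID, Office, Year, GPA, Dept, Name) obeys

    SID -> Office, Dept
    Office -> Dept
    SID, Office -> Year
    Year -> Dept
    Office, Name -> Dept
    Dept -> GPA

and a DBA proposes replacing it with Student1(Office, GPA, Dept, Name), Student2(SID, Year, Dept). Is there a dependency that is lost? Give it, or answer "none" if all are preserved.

Check SID → Office, Dept: no single fragment contains all of {SID, Office, Dept}, and the restricted closure of {SID} across the fragments never reaches {Office, Dept}.
Office → Dept is preserved.
SID, Office → Year is preserved.
Year → Dept is preserved.
Office, Name → Dept is preserved.
Dept → GPA is preserved.

SID -> Office, Dept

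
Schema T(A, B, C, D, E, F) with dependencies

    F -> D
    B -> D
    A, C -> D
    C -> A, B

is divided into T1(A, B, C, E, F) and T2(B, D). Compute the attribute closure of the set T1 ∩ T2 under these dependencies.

T1 ∩ T2 = {B}.
B → D applies, adding D
Closure: {B, D}.

B, D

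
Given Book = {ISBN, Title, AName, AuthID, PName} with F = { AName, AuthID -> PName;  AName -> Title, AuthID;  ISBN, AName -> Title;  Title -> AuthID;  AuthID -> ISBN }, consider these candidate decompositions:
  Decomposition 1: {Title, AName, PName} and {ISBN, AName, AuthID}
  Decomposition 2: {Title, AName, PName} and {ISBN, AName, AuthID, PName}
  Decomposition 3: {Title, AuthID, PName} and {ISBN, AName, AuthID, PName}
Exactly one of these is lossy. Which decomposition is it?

Decomposition 1: common = {AName}, closure = {ISBN, Title, AName, AuthID, PName} → lossless.
Decomposition 2: common = {AName, PName}, closure = {ISBN, Title, AName, AuthID, PName} → lossless.
Decomposition 3: common = {AuthID, PName}, closure = {ISBN, AuthID, PName} → lossy.

Decomposition 3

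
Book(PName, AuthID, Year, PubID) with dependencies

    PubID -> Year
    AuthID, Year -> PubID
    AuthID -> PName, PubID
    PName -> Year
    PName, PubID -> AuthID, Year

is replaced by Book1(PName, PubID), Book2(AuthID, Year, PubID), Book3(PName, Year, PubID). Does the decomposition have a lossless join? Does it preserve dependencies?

lossy and not dependency-preserving

Lossless test (chase): Rows 1 and 2 agree on PubID; apply PubID→Year and equate their Year entries. Rows 1 and 3 agree on PName, PubID; apply PName, PubID→AuthID, Year and equate their AuthID, Year entries. No row becomes fully distinguished — the join is lossy.
Dependency preservation: the restricted closure of {AuthID} across the fragments never reaches {PName, PubID}, so AuthID → PName, PubID cannot be enforced without a join — not preserved.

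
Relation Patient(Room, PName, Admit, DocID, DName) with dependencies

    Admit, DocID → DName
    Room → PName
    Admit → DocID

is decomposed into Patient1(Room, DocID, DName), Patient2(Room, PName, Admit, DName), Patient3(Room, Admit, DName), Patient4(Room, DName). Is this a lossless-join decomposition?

No

Chase test. Columns are Room, PName, Admit, DocID, DName; row i has aⱼ where attribute j ∈ Patienti, else bᵢⱼ.
Initial tableau (one row per fragment):
  row 1: a1 b12 b13 a4 a5
  row 2: a1 a2 a3 b24 a5
  row 3: a1 b32 a3 b34 a5
  row 4: a1 b42 b43 b44 a5
Rows 1 and 2 agree on Room; apply Room→PName and equate their PName entries.
Rows 1 and 3 agree on Room; apply Room→PName and equate their PName entries.
Rows 1 and 4 agree on Room; apply Room→PName and equate their PName entries.
Rows 2 and 3 agree on Admit; apply Admit→DocID and equate their DocID entries.
No row becomes fully distinguished — the join is lossy.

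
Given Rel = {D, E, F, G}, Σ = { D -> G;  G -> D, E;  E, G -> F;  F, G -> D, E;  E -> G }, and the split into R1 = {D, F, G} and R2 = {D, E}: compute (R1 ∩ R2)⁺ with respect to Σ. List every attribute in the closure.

R1 ∩ R2 = {D}.
D → G applies, adding G
G → D, E applies, adding E
E, G → F applies, adding F
Closure: {D, E, F, G}.

D, E, F, G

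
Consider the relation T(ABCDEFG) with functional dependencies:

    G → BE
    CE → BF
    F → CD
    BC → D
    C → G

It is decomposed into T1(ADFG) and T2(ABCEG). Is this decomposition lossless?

Common attributes: T1 ∩ T2 = {AG}.
Closure of {AG}: G → BE applies, adding BE. So (AG)⁺ = {ABEG}.
The closure contains neither all of T1 = {ADFG} nor all of T2 = {ABCEG}, so the common attributes are not a superkey of either fragment. The join is lossy.

No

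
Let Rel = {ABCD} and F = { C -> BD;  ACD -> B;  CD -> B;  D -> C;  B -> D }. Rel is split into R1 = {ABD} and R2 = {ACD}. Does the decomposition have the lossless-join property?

Yes

Common attributes: R1 ∩ R2 = {AD}.
Closure of {AD}: D → C applies, adding C; C → BD applies, adding B. So (AD)⁺ = {ABCD}.
This closure contains every attribute of R1, so R1 ∩ R2 → R1. The join is lossless.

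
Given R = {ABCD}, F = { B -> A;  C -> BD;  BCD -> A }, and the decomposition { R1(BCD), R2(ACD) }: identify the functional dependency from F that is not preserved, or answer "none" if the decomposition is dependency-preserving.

B -> A

Check B → A: no single fragment contains all of {AB}, and the restricted closure of {B} across the fragments never reaches {A}.
C → BD is preserved.
BCD → A is preserved.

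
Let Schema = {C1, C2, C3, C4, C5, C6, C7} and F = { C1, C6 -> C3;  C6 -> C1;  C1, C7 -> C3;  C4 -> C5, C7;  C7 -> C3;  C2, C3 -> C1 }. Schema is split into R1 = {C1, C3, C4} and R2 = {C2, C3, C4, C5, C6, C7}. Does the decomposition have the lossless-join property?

Common attributes: R1 ∩ R2 = {C3, C4}.
Closure of {C3, C4}: C4 → C5, C7 applies, adding C5, C7. So (C3, C4)⁺ = {C3, C4, C5, C7}.
The closure contains neither all of R1 = {C1, C3, C4} nor all of R2 = {C2, C3, C4, C5, C6, C7}, so the common attributes are not a superkey of either fragment. The join is lossy.

No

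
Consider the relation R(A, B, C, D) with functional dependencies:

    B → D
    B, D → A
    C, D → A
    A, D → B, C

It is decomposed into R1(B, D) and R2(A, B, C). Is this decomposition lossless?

Yes

Common attributes: R1 ∩ R2 = {B}.
Closure of {B}: B → D applies, adding D; B, D → A applies, adding A; A, D → B, C applies, adding C. So (B)⁺ = {A, B, C, D}.
This closure contains every attribute of R1, so R1 ∩ R2 → R1. The join is lossless.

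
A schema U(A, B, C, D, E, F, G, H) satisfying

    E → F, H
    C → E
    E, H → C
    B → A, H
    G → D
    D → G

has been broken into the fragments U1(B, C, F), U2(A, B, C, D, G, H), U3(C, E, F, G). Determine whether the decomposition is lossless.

Chase test. Columns are A, B, C, D, E, F, G, H; row i has aⱼ where attribute j ∈ Ui, else bᵢⱼ.
Initial tableau (one row per fragment):
  row 1: b11 a2 a3 b14 b15 a6 b17 b18
  row 2: a1 a2 a3 a4 b25 b26 a7 a8
  row 3: b31 b32 a3 b34 a5 a6 a7 b38
Rows 1 and 2 agree on C; apply C→E and equate their E entries.
Rows 1 and 3 agree on C; apply C→E and equate their E entries.
Rows 1 and 2 agree on B; apply B→A, H and equate their A, H entries.
Rows 2 and 3 agree on G; apply G→D and equate their D entries.
Rows 1 and 2 agree on E; apply E→F, H and equate their F, H entries.
Rows 1 and 3 agree on E; apply E→F, H and equate their F, H entries.
Row 2 is now all distinguished symbols — the join is lossless.

Yes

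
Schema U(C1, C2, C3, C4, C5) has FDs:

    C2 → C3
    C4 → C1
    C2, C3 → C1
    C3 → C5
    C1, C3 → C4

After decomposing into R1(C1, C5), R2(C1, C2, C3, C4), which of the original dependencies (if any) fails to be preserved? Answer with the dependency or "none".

Check C3 → C5: no single fragment contains all of {C3, C5}, and the restricted closure of {C3} across the fragments never reaches {C5}.
C2 → C3 is preserved.
C4 → C1 is preserved.
C2, C3 → C1 is preserved.
C1, C3 → C4 is preserved.

C3 → C5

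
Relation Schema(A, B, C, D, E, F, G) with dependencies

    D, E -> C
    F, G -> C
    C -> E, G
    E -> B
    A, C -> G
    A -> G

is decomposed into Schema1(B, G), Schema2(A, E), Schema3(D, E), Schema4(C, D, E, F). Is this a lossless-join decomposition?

Chase test. Columns are A, B, C, D, E, F, G; row i has aⱼ where attribute j ∈ Schemai, else bᵢⱼ.
Initial tableau (one row per fragment):
  row 1: b11 a2 b13 b14 b15 b16 a7
  row 2: a1 b22 b23 b24 a5 b26 b27
  row 3: b31 b32 b33 a4 a5 b36 b37
  row 4: b41 b42 a3 a4 a5 a6 b47
Rows 3 and 4 agree on D, E; apply D, E→C and equate their C entries.
Rows 3 and 4 agree on C; apply C→E, G and equate their E, G entries.
Rows 2 and 3 agree on E; apply E→B and equate their B entries.
Rows 2 and 4 agree on E; apply E→B and equate their B entries.
No row becomes fully distinguished — the join is lossy.

No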